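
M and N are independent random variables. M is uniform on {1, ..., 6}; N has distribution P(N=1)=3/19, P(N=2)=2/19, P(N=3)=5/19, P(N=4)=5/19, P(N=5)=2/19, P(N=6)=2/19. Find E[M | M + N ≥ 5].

P(M + N ≥ 5) = 16/19.
Summing M·P(x,y) over outcomes with M + N ≥ 5 gives 185/57.
E[M | M + N ≥ 5] = (185/57) / (16/19) = 185/48.

185/48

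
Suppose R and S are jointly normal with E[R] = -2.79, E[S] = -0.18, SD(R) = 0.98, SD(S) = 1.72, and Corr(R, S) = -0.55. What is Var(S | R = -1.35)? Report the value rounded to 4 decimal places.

2.0635

The conditional variance in a bivariate normal is σ_S²(1 − ρ²), independent of x.
Var(S | R=-1.35) = (1.72)²·(1 − (-0.55)²) = 2.9584·0.6975 = 2.0635.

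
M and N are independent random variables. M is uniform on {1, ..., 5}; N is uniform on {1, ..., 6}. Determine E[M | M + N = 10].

9/2

P(M + N = 10) = 1/15.
Summing M·P(x,y) over outcomes with M + N = 10 gives 3/10.
E[M | M + N = 10] = (3/10) / (1/15) = 9/2.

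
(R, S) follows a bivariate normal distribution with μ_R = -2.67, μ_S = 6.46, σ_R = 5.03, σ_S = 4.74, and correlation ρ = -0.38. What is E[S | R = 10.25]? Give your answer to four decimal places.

1.8335

The regression of S on R has slope ρ·σ_S/σ_R and passes through (μ_R, μ_S).
E[S | R=10.25] = 6.46 + (-0.38)·(4.74/5.03)·(10.25 − (-2.67)) = 6.46 + (-0.35809)·(12.92) = 1.8335.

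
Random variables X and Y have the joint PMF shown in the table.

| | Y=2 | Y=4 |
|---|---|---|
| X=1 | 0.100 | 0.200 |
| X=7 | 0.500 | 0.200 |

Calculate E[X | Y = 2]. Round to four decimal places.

6.0000

P(Y = 2) = 0.600.
Σ X·P over the event = 1·(0.100) + 7·(0.500) = 3.600.
E[X | Y = 2] = (3.600) / (0.600) = 6.0000.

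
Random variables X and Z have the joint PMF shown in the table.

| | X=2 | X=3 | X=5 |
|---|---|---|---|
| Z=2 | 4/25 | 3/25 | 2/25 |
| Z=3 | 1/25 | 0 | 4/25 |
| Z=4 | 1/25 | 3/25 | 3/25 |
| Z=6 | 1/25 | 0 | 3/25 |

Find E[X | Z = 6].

17/4

P(Z = 6) = 4/25.
Summing X·P(X=x,Z=y) over the conditioning event gives 17/25.
E[X | Z = 6] = (17/25) / (4/25) = 17/4.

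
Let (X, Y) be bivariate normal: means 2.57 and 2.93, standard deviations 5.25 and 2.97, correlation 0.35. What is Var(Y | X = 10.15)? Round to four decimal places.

7.7403

The conditional variance in a bivariate normal is σ_Y²(1 − ρ²), independent of x.
Var(Y | X=10.15) = (2.97)²·(1 − (0.35)²) = 8.8209·0.8775 = 7.7403.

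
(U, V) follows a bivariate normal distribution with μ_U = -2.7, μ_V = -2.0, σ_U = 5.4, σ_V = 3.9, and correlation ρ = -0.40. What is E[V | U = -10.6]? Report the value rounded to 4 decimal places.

0.2822

The regression of V on U has slope ρ·σ_V/σ_U and passes through (μ_U, μ_V).
E[V | U=-10.6] = -2.0 + (-0.40)·(3.9/5.4)·(-10.6 − (-2.7)) = -2.0 + (-0.28889)·(-7.9) = 0.2822.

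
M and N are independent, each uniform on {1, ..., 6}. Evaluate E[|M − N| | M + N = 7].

Outcomes with M + N = 7: (1,6), (2,5), (3,4), (4,3), (5,2), (6,1), each with probability 1/36.
E[|M − N| | M + N = 7] = (5 + 3 + 1 + 1 + 3 + 5) / 6 = 3.

3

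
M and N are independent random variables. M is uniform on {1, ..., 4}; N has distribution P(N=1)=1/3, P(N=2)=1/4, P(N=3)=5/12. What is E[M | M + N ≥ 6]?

47/13

P(M + N ≥ 6) = 13/48.
Summing M·P(x,y) over outcomes with M + N ≥ 6 gives 47/48.
E[M | M + N ≥ 6] = (47/48) / (13/48) = 47/13.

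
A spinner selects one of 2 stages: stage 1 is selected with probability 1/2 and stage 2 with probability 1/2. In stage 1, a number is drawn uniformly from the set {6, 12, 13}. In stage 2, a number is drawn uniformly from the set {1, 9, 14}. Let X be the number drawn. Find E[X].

55/6

E[X | stage 1] = (6+12+13)/3 = 31/3.
E[X | stage 2] = (1+9+14)/3 = 8.
By the law of total expectation,
E[X] = (1/2)·(31/3) + (1/2)·(8) = 55/6.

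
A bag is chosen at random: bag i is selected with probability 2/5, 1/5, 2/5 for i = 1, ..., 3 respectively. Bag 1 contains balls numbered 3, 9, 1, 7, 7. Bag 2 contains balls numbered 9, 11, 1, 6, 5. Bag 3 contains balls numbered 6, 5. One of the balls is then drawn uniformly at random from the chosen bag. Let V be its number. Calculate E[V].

E[V | bag 1] = (3+9+1+7+7)/5 = 27/5.
E[V | bag 2] = (9+11+1+6+5)/5 = 32/5.
E[V | bag 3] = (6+5)/2 = 11/2.
By the law of total expectation,
E[V] = (2/5)·(27/5) + (1/5)·(32/5) + (2/5)·(11/2) = 141/25.

141/25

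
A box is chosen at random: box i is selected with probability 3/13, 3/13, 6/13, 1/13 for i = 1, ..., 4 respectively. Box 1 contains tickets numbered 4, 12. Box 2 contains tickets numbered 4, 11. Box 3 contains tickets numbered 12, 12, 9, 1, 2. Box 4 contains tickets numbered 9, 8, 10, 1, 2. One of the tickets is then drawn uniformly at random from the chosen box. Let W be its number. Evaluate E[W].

E[W | box 1] = (4+12)/2 = 8.
E[W | box 2] = (4+11)/2 = 15/2.
E[W | box 3] = (12+12+9+1+2)/5 = 36/5.
E[W | box 4] = (9+8+10+1+2)/5 = 6.
E[W] = (3/13)·(8) + (3/13)·(15/2) + (6/13)·(36/5) + (1/13)·(6) = 957/130.

957/130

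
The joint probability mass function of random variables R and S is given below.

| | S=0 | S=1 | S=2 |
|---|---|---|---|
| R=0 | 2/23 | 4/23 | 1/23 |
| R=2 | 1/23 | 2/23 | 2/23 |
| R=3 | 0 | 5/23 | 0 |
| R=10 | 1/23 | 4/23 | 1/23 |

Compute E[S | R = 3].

P(R = 3) = 5/23.
Σ S·P over the event = 1·(5/23) = 5/23.
E[S | R = 3] = (5/23) / (5/23) = 1.

1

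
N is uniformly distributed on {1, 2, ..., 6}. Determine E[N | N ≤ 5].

Given N ≤ 5, N is equally likely to be any of {1, 2, 3, 4, 5}.
E[N | N ≤ 5] = (1 + 2 + 3 + 4 + 5) / 5 = 3.

3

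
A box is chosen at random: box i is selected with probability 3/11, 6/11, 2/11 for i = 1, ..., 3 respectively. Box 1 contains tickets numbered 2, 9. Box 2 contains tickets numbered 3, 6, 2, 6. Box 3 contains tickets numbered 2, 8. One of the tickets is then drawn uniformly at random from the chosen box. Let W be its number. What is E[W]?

E[W | box 1] = (2+9)/2 = 11/2.
E[W | box 2] = (3+6+2+6)/4 = 17/4.
E[W | box 3] = (2+8)/2 = 5.
E[W] = (3/11)·(11/2) + (6/11)·(17/4) + (2/11)·(5) = 52/11.

52/11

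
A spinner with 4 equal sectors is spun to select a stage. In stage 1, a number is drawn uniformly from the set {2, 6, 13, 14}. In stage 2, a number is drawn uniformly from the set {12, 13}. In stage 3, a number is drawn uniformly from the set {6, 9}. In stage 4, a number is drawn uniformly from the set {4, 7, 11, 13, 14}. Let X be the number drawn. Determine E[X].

771/80

E[X | stage 1] = (2+6+13+14)/4 = 35/4.
E[X | stage 2] = (12+13)/2 = 25/2.
E[X | stage 3] = (6+9)/2 = 15/2.
E[X | stage 4] = (4+7+11+13+14)/5 = 49/5.
E[X] = (1/4)·(35/4) + (1/4)·(25/2) + (1/4)·(15/2) + (1/4)·(49/5) = 771/80.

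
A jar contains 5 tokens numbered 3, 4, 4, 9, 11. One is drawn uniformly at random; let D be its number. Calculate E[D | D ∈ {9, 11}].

P(D ∈ {9, 11}) = 2/5.
Σ over the event: 9·1/5 + 11·1/5 = 4.
E[D | D ∈ {9, 11}] = (4) / (2/5) = 10.

10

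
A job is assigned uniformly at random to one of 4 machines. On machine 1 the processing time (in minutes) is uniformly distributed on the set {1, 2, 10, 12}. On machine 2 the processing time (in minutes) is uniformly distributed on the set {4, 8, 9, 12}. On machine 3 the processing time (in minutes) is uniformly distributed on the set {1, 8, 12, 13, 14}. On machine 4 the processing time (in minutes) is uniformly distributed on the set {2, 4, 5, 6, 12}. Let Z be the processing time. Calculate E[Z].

299/40

E[Z | machine 1] = (1+2+10+12)/4 = 25/4.
E[Z | machine 2] = (4+8+9+12)/4 = 33/4.
E[Z | machine 3] = (1+8+12+13+14)/5 = 48/5.
E[Z | machine 4] = (2+4+5+6+12)/5 = 29/5.
E[Z] = (1/4)·(25/4) + (1/4)·(33/4) + (1/4)·(48/5) + (1/4)·(29/5) = 299/40.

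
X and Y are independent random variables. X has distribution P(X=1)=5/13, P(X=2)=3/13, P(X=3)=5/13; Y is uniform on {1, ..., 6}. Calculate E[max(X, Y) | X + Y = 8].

43/8

P(X + Y = 8) = 4/39.
Summing max(X,Y)·P(x,y) over outcomes with X + Y = 8 gives 43/78.
E[max(X, Y) | X + Y = 8] = (43/78) / (4/39) = 43/8.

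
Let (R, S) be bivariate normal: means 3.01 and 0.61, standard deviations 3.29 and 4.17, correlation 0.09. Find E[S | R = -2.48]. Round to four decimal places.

For a bivariate normal, E[S | R=x] = μ_S + ρ·(σ_S/σ_R)·(x − μ_R).
E[S | R=-2.48] = 0.61 + (0.09)·(4.17/3.29)·(-2.48 − (3.01)) = 0.61 + (0.114073)·(-5.49) = -0.0163.

-0.0163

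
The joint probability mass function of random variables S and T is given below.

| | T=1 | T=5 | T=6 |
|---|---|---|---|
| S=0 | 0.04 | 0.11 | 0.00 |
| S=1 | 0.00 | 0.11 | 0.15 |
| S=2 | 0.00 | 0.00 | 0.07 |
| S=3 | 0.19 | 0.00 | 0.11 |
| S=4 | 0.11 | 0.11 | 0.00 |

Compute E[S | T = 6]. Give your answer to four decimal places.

P(T = 6) = 0.33.
Σ S·P over the event = 1·(0.15) + 2·(0.07) + 3·(0.11) = 0.62.
E[S | T = 6] = (0.62) / (0.33) = 1.8788.

1.8788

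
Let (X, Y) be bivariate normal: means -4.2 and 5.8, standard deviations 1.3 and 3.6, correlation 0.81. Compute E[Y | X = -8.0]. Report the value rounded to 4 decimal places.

-2.7237

The regression of Y on X has slope ρ·σ_Y/σ_X and passes through (μ_X, μ_Y).
E[Y | X=-8.0] = 5.8 + (0.81)·(3.6/1.3)·(-8.0 − (-4.2)) = 5.8 + (2.24308)·(-3.8) = -2.7237.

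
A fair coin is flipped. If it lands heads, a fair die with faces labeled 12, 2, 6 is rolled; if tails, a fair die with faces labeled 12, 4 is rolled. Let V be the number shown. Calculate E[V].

22/3

E[V | heads] = (12+2+6)/3 = 20/3.
E[V | tails] = (12+4)/2 = 8.
By the law of total expectation,
E[V] = (1/2)·(20/3) + (1/2)·(8) = 22/3.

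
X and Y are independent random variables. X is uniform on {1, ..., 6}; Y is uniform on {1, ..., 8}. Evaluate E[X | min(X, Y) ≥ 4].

P(min(X, Y) ≥ 4) = 5/16.
Summing X·P(x,y) over outcomes with min(X, Y) ≥ 4 gives 25/16.
E[X | min(X, Y) ≥ 4] = (25/16) / (5/16) = 5.

5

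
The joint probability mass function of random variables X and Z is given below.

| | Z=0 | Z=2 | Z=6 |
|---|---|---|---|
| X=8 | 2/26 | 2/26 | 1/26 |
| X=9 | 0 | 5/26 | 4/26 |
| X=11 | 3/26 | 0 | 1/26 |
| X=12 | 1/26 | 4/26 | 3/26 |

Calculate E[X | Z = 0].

61/6

P(Z = 0) = 3/13.
Summing X·P(X=x,Z=y) over the conditioning event gives 61/26.
E[X | Z = 0] = (61/26) / (3/13) = 61/6.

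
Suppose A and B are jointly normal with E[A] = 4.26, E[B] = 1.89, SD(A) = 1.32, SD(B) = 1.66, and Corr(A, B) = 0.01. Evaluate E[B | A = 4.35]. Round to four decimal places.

1.8911

For a bivariate normal, E[B | A=x] = μ_B + ρ·(σ_B/σ_A)·(x − μ_A).
E[B | A=4.35] = 1.89 + (0.01)·(1.66/1.32)·(4.35 − (4.26)) = 1.89 + (0.012576)·(0.09) = 1.8911.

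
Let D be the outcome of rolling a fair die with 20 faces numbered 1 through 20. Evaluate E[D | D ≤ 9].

5

Given D ≤ 9, D is equally likely to be any of {1, 2, 3, 4, 5, 6, 7, 8, 9}.
E[D | D ≤ 9] = (1 + 2 + 3 + 4 + 5 + 6 + 7 + 8 + 9) / 9 = 5.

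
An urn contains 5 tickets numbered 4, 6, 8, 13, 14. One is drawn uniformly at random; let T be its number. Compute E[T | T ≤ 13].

31/4

P(T ≤ 13) = 4/5.
Σ over the event: 4·1/5 + 6·1/5 + 8·1/5 + 13·1/5 = 31/5.
E[T | T ≤ 13] = (31/5) / (4/5) = 31/4.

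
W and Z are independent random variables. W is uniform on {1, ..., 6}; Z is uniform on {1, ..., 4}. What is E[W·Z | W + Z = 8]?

Outcomes with W + Z = 8: (4,4), (5,3), (6,2), each with probability 1/24.
E[W·Z | W + Z = 8] = (16 + 15 + 12) / 3 = 43/3.

43/3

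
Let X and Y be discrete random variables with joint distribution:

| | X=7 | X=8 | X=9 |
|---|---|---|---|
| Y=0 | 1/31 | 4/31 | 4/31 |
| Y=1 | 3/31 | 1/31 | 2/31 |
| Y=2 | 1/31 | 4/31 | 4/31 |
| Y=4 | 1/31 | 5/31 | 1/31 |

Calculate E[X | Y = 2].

25/3

P(Y = 2) = 9/31.
Σ X·P over the event = 7·(1/31) + 8·(4/31) + 9·(4/31) = 75/31.
E[X | Y = 2] = (75/31) / (9/31) = 25/3.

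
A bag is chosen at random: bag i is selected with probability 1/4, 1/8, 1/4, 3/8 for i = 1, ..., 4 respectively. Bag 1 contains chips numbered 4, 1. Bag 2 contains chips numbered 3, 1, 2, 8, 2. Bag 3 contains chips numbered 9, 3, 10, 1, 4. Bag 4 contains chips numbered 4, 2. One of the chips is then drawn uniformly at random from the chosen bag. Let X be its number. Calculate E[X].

E[X | bag 1] = (4+1)/2 = 5/2.
E[X | bag 2] = (3+1+2+8+2)/5 = 16/5.
E[X | bag 3] = (9+3+10+1+4)/5 = 27/5.
E[X | bag 4] = (4+2)/2 = 3.
By the law of total expectation,
E[X] = (1/4)·(5/2) + (1/8)·(16/5) + (1/4)·(27/5) + (3/8)·(3) = 7/2.

7/2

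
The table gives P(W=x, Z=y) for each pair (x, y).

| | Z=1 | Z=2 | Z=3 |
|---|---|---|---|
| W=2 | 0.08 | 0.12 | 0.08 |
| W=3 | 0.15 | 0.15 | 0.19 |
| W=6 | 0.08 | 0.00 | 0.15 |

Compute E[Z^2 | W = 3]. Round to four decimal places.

5.0204

P(W = 3) = 0.49.
Σ Z^2·P over the event = 1·(0.15) + 4·(0.15) + 9·(0.19) = 2.46.
E[Z^2 | W = 3] = (2.46) / (0.49) = 5.0204.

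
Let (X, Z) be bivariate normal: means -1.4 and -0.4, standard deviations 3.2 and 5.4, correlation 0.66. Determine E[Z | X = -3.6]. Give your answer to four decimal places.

-2.8503

The regression of Z on X has slope ρ·σ_Z/σ_X and passes through (μ_X, μ_Z).
E[Z | X=-3.6] = -0.4 + (0.66)·(5.4/3.2)·(-3.6 − (-1.4)) = -0.4 + (1.11375)·(-2.2) = -2.8503.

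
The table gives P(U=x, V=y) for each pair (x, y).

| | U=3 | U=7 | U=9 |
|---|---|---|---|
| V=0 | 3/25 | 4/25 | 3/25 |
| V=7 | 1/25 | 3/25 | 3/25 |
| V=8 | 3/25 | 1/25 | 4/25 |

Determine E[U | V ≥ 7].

P(V ≥ 7) = 3/5.
Σ U·P over the event = 3·(1/25) + 3·(3/25) + 7·(3/25) + 7·(1/25) + 9·(3/25) + 9·(4/25) = 103/25.
E[U | V ≥ 7] = (103/25) / (3/5) = 103/15.

103/15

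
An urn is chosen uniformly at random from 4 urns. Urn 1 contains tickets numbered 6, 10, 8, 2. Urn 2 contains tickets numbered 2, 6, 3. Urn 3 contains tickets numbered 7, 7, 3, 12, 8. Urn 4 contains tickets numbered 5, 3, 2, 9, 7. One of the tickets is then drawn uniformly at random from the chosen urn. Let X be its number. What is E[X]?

683/120

E[X | urn 1] = (6+10+8+2)/4 = 13/2.
E[X | urn 2] = (2+6+3)/3 = 11/3.
E[X | urn 3] = (7+7+3+12+8)/5 = 37/5.
E[X | urn 4] = (5+3+2+9+7)/5 = 26/5.
E[X] = (1/4)·(13/2) + (1/4)·(11/3) + (1/4)·(37/5) + (1/4)·(26/5) = 683/120.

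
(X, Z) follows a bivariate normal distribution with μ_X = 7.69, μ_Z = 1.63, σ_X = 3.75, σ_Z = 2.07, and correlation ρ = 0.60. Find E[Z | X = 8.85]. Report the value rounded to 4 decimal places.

2.0142

For a bivariate normal, E[Z | X=x] = μ_Z + ρ·(σ_Z/σ_X)·(x − μ_X).
E[Z | X=8.85] = 1.63 + (0.60)·(2.07/3.75)·(8.85 − (7.69)) = 1.63 + (0.3312)·(1.16) = 2.0142.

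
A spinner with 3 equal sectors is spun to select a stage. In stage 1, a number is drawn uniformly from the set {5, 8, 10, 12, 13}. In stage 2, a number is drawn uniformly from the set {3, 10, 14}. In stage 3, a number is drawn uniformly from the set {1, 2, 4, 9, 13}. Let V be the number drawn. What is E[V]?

E[V | stage 1] = (5+8+10+12+13)/5 = 48/5.
E[V | stage 2] = (3+10+14)/3 = 9.
E[V | stage 3] = (1+2+4+9+13)/5 = 29/5.
By the law of total expectation,
E[V] = (1/3)·(48/5) + (1/3)·(9) + (1/3)·(29/5) = 122/15.

122/15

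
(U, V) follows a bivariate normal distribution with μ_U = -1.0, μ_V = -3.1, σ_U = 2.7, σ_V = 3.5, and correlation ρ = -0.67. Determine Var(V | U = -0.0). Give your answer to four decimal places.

Var(V | U=x) = (1 − ρ²)·σ_V².
Var(V | U=-0.0) = (3.5)²·(1 − (-0.67)²) = 12.25·0.5511 = 6.7510.

6.7510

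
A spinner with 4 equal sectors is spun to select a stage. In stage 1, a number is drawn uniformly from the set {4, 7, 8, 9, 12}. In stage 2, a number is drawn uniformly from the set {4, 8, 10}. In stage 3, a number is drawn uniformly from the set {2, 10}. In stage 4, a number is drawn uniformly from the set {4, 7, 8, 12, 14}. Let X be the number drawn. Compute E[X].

91/12

E[X | stage 1] = (4+7+8+9+12)/5 = 8.
E[X | stage 2] = (4+8+10)/3 = 22/3.
E[X | stage 3] = (2+10)/2 = 6.
E[X | stage 4] = (4+7+8+12+14)/5 = 9.
By the law of total expectation,
E[X] = (1/4)·(8) + (1/4)·(22/3) + (1/4)·(6) + (1/4)·(9) = 91/12.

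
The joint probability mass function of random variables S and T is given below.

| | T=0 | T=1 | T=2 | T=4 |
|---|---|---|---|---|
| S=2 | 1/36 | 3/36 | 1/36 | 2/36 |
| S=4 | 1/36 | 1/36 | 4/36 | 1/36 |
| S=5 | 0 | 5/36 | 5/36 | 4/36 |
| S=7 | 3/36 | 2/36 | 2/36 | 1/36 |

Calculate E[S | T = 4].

P(T = 4) = 2/9.
Σ S·P over the event = 2·(2/36) + 4·(1/36) + 5·(4/36) + 7·(1/36) = 35/36.
E[S | T = 4] = (35/36) / (2/9) = 35/8.

35/8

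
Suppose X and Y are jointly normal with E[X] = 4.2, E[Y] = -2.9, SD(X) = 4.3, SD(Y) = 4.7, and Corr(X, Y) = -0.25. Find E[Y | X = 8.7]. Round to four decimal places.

For a bivariate normal, E[Y | X=x] = μ_Y + ρ·(σ_Y/σ_X)·(x − μ_X).
E[Y | X=8.7] = -2.9 + (-0.25)·(4.7/4.3)·(8.7 − (4.2)) = -2.9 + (-0.27326)·(4.5) = -4.1297.

-4.1297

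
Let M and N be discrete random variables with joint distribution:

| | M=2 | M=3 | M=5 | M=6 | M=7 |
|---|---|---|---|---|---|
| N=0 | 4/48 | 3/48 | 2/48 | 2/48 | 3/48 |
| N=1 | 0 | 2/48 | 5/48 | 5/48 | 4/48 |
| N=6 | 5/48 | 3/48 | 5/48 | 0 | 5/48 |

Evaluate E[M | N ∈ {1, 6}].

84/17

P(N ∈ {1, 6}) = 17/24.
Summing M·P(M=x,N=y) over the conditioning event gives 7/2.
E[M | N ∈ {1, 6}] = (7/2) / (17/24) = 84/17.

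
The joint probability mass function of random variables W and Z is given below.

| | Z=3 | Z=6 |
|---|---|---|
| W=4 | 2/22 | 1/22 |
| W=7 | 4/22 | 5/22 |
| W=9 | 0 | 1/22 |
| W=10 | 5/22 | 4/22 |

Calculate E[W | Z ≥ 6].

8

P(Z ≥ 6) = 1/2.
Σ W·P over the event = 4·(1/22) + 7·(5/22) + 9·(1/22) + 10·(4/22) = 4.
E[W | Z ≥ 6] = (4) / (1/2) = 8.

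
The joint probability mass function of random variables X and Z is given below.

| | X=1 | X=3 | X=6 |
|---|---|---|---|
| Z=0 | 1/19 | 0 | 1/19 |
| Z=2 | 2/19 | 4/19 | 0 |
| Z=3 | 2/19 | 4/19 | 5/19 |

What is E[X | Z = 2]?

7/3

P(Z = 2) = 6/19.
Σ X·P over the event = 1·(2/19) + 3·(4/19) = 14/19.
E[X | Z = 2] = (14/19) / (6/19) = 7/3.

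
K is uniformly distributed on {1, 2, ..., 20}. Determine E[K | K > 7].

14

P(K > 7) = 13/20.
E[K | K > 7] = (91/10) / (13/20) = 14.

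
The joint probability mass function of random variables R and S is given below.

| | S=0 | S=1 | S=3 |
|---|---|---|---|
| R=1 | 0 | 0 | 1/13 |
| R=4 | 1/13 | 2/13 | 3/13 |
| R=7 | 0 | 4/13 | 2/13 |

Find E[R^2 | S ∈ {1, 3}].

P(S ∈ {1, 3}) = 12/13.
Σ R^2·P over the event = 1·(1/13) + 16·(2/13) + 16·(3/13) + 49·(4/13) + 49·(2/13) = 375/13.
E[R^2 | S ∈ {1, 3}] = (375/13) / (12/13) = 125/4.

125/4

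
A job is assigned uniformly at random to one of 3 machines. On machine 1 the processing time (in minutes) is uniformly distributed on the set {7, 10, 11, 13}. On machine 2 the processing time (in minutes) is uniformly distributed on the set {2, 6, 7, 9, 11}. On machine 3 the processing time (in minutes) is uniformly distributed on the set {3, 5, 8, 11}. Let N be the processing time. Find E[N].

E[N | machine 1] = (7+10+11+13)/4 = 41/4.
E[N | machine 2] = (2+6+7+9+11)/5 = 7.
E[N | machine 3] = (3+5+8+11)/4 = 27/4.
E[N] = (1/3)·(41/4) + (1/3)·(7) + (1/3)·(27/4) = 8.

8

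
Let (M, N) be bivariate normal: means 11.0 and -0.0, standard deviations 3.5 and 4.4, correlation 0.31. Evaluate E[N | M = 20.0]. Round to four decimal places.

For a bivariate normal, E[N | M=x] = μ_N + ρ·(σ_N/σ_M)·(x − μ_M).
E[N | M=20.0] = -0.0 + (0.31)·(4.4/3.5)·(20.0 − (11.0)) = -0.0 + (0.38971)·(9) = 3.5074.

3.5074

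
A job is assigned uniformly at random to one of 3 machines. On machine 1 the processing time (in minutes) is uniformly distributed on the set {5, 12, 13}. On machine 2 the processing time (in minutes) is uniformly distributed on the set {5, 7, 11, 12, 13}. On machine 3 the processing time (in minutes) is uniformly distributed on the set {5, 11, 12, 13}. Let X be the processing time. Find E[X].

199/20

E[X | machine 1] = (5+12+13)/3 = 10.
E[X | machine 2] = (5+7+11+12+13)/5 = 48/5.
E[X | machine 3] = (5+11+12+13)/4 = 41/4.
By the law of total expectation,
E[X] = (1/3)·(10) + (1/3)·(48/5) + (1/3)·(41/4) = 199/20.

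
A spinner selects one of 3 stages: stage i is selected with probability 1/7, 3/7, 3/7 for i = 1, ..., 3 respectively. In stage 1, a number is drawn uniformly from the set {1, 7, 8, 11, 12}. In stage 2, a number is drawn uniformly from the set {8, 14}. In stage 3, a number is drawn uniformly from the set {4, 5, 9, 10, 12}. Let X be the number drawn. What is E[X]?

E[X | stage 1] = (1+7+8+11+12)/5 = 39/5.
E[X | stage 2] = (8+14)/2 = 11.
E[X | stage 3] = (4+5+9+10+12)/5 = 8.
E[X] = (1/7)·(39/5) + (3/7)·(11) + (3/7)·(8) = 324/35.

324/35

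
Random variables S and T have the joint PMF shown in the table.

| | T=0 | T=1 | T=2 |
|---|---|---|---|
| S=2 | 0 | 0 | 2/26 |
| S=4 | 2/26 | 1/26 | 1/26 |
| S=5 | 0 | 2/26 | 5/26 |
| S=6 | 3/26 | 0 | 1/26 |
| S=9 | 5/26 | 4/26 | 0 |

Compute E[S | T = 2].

13/3

P(T = 2) = 9/26.
Σ S·P over the event = 2·(2/26) + 4·(1/26) + 5·(5/26) + 6·(1/26) = 3/2.
E[S | T = 2] = (3/2) / (9/26) = 13/3.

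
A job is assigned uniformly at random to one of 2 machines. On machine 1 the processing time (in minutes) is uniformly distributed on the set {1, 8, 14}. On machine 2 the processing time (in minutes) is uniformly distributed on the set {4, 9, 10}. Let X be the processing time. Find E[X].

E[X | machine 1] = (1+8+14)/3 = 23/3.
E[X | machine 2] = (4+9+10)/3 = 23/3.
By the law of total expectation,
E[X] = (1/2)·(23/3) + (1/2)·(23/3) = 23/3.

23/3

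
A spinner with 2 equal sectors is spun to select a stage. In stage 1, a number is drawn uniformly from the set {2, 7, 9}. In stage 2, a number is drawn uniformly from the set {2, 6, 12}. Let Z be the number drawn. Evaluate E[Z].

E[Z | stage 1] = (2+7+9)/3 = 6.
E[Z | stage 2] = (2+6+12)/3 = 20/3.
By the law of total expectation,
E[Z] = (1/2)·(6) + (1/2)·(20/3) = 19/3.

19/3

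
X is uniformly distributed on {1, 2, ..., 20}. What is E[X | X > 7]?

P(X > 7) = 13/20.
E[X | X > 7] = (91/10) / (13/20) = 14.

14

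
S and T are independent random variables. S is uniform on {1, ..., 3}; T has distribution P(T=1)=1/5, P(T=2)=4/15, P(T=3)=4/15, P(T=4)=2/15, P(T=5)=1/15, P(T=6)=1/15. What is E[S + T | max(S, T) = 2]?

37/11

P(max(S, T) = 2) = 11/45.
Summing (S+T)·P(x,y) over outcomes with max(S, T) = 2 gives 37/45.
E[S + T | max(S, T) = 2] = (37/45) / (11/45) = 37/11.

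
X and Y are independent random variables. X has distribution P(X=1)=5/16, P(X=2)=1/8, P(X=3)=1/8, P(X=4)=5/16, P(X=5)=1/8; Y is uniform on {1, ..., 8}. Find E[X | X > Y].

4

P(X > Y) = 29/128.
Summing X·P(x,y) over outcomes with X > Y gives 29/32.
E[X | X > Y] = (29/32) / (29/128) = 4.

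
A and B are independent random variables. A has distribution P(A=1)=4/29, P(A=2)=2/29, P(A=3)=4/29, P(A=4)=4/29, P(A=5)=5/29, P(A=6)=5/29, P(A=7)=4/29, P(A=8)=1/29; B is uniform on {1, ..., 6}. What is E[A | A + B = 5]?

18/7

P(A + B = 5) = 7/87.
Summing A·P(x,y) over outcomes with A + B = 5 gives 6/29.
E[A | A + B = 5] = (6/29) / (7/87) = 18/7.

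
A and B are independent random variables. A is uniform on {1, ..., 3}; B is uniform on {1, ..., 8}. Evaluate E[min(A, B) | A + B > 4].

P(A + B > 4) = 3/4.
Summing min(A,B)·P(x,y) over outcomes with A + B > 4 gives 37/24.
E[min(A, B) | A + B > 4] = (37/24) / (3/4) = 37/18.

37/18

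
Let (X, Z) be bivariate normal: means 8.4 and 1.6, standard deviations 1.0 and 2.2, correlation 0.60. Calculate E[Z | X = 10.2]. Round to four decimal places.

3.9760

The regression of Z on X has slope ρ·σ_Z/σ_X and passes through (μ_X, μ_Z).
E[Z | X=10.2] = 1.6 + (0.60)·(2.2/1.0)·(10.2 − (8.4)) = 1.6 + (1.32)·(1.8) = 3.9760.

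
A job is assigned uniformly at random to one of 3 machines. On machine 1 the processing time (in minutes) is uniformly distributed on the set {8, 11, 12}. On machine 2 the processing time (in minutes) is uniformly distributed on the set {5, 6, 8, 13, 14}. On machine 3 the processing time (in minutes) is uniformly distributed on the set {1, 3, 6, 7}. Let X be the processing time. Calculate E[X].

1427/180

E[X | machine 1] = (8+11+12)/3 = 31/3.
E[X | machine 2] = (5+6+8+13+14)/5 = 46/5.
E[X | machine 3] = (1+3+6+7)/4 = 17/4.
By the law of total expectation,
E[X] = (1/3)·(31/3) + (1/3)·(46/5) + (1/3)·(17/4) = 1427/180.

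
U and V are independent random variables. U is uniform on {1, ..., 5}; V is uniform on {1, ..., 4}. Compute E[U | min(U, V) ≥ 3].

Outcomes with min(U, V) ≥ 3: (3,3), (3,4), (4,3), (4,4), (5,3), (5,4), each with probability 1/20.
E[U | min(U, V) ≥ 3] = (3 + 3 + 4 + 4 + 5 + 5) / 6 = 4.

4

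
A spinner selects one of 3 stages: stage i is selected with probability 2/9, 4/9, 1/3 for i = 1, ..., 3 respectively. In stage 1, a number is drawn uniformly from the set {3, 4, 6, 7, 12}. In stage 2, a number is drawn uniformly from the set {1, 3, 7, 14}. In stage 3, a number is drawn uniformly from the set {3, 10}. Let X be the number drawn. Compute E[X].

191/30

E[X | stage 1] = (3+4+6+7+12)/5 = 32/5.
E[X | stage 2] = (1+3+7+14)/4 = 25/4.
E[X | stage 3] = (3+10)/2 = 13/2.
By the law of total expectation,
E[X] = (2/9)·(32/5) + (4/9)·(25/4) + (1/3)·(13/2) = 191/30.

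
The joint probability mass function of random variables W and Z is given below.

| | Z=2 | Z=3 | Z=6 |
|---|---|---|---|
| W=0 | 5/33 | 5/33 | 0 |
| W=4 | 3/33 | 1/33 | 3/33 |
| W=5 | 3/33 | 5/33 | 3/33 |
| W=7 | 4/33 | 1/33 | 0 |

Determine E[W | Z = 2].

P(Z = 2) = 5/11.
Σ W·P over the event = 0·(5/33) + 4·(3/33) + 5·(3/33) + 7·(4/33) = 5/3.
E[W | Z = 2] = (5/3) / (5/11) = 11/3.

11/3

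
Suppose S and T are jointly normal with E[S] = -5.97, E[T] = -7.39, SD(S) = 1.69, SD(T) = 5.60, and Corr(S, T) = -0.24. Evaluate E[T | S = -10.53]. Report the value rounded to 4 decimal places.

-3.7636

The regression of T on S has slope ρ·σ_T/σ_S and passes through (μ_S, μ_T).
E[T | S=-10.53] = -7.39 + (-0.24)·(5.60/1.69)·(-10.53 − (-5.97)) = -7.39 + (-0.79527)·(-4.56) = -3.7636.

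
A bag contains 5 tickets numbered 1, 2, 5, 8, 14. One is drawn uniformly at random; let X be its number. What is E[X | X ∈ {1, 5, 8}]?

P(X ∈ {1, 5, 8}) = 3/5.
Σ over the event: 1·1/5 + 5·1/5 + 8·1/5 = 14/5.
E[X | X ∈ {1, 5, 8}] = (14/5) / (3/5) = 14/3.

14/3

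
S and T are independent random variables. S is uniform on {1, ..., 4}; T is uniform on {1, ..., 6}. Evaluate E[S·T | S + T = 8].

Outcomes with S + T = 8: (2,6), (3,5), (4,4), each with probability 1/24.
E[S·T | S + T = 8] = (12 + 15 + 16) / 3 = 43/3.

43/3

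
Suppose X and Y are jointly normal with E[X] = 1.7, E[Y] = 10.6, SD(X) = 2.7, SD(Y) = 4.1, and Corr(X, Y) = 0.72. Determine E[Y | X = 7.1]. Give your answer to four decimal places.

16.5040

For a bivariate normal, E[Y | X=x] = μ_Y + ρ·(σ_Y/σ_X)·(x − μ_X).
E[Y | X=7.1] = 10.6 + (0.72)·(4.1/2.7)·(7.1 − (1.7)) = 10.6 + (1.09333)·(5.4) = 16.5040.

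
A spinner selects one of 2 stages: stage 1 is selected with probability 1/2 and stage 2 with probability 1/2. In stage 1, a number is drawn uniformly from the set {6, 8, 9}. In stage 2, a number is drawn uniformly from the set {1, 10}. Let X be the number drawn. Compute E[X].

E[X | stage 1] = (6+8+9)/3 = 23/3.
E[X | stage 2] = (1+10)/2 = 11/2.
By the law of total expectation,
E[X] = (1/2)·(23/3) + (1/2)·(11/2) = 79/12.

79/12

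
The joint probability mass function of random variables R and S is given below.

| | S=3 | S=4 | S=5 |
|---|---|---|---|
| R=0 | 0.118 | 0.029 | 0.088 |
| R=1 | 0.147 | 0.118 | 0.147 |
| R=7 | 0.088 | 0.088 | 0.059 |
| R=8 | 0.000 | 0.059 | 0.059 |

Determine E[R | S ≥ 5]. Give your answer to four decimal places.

P(S ≥ 5) = 0.353.
Σ R·P over the event = 0·(0.088) + 1·(0.147) + 7·(0.059) + 8·(0.059) = 1.032.
E[R | S ≥ 5] = (1.032) / (0.353) = 2.9235.

2.9235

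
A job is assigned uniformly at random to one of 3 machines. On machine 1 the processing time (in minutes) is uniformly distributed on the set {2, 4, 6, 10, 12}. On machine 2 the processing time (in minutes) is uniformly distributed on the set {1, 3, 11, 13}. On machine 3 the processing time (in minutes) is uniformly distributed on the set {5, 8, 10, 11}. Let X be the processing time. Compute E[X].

223/30

E[X | machine 1] = (2+4+6+10+12)/5 = 34/5.
E[X | machine 2] = (1+3+11+13)/4 = 7.
E[X | machine 3] = (5+8+10+11)/4 = 17/2.
E[X] = (1/3)·(34/5) + (1/3)·(7) + (1/3)·(17/2) = 223/30.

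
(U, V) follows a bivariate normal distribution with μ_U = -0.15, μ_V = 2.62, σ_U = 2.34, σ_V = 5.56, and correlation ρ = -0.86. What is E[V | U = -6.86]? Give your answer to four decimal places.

16.3313

The regression of V on U has slope ρ·σ_V/σ_U and passes through (μ_U, μ_V).
E[V | U=-6.86] = 2.62 + (-0.86)·(5.56/2.34)·(-6.86 − (-0.15)) = 2.62 + (-2.04342)·(-6.71) = 16.3313.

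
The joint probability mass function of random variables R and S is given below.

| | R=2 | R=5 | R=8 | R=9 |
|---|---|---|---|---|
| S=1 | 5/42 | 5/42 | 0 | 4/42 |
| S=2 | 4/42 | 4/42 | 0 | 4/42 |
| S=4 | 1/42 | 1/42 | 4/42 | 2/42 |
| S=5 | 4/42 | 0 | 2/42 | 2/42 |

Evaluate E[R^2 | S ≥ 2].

1193/28

P(S ≥ 2) = 2/3.
Summing R^2·P(R=x,S=y) over the conditioning event gives 1193/42.
E[R^2 | S ≥ 2] = (1193/42) / (2/3) = 1193/28.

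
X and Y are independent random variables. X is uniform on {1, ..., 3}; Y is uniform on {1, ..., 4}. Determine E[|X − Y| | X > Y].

Outcomes with X > Y: (2,1), (3,1), (3,2), each with probability 1/12.
E[|X − Y| | X > Y] = (1 + 2 + 1) / 3 = 4/3.

4/3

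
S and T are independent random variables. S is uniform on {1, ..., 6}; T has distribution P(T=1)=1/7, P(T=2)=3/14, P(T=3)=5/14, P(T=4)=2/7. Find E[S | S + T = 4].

17/10

P(S + T = 4) = 5/42.
Summing S·P(x,y) over outcomes with S + T = 4 gives 17/84.
E[S | S + T = 4] = (17/84) / (5/42) = 17/10.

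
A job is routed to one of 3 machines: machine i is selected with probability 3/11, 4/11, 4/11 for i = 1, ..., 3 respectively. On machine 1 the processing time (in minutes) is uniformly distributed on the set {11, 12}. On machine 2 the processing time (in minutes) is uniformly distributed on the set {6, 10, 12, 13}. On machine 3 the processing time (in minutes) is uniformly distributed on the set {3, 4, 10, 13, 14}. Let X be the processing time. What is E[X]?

E[X | machine 1] = (11+12)/2 = 23/2.
E[X | machine 2] = (6+10+12+13)/4 = 41/4.
E[X | machine 3] = (3+4+10+13+14)/5 = 44/5.
E[X] = (3/11)·(23/2) + (4/11)·(41/4) + (4/11)·(44/5) = 1107/110.

1107/110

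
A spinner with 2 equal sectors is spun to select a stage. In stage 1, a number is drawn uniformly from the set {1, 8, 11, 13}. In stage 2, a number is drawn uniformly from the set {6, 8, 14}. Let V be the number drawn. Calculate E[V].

E[V | stage 1] = (1+8+11+13)/4 = 33/4.
E[V | stage 2] = (6+8+14)/3 = 28/3.
E[V] = (1/2)·(33/4) + (1/2)·(28/3) = 211/24.

211/24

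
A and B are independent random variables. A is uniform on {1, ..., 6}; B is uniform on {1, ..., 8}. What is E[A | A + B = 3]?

3/2

Outcomes with A + B = 3: (1,2), (2,1), each with probability 1/48.
E[A | A + B = 3] = (1 + 2) / 2 = 3/2.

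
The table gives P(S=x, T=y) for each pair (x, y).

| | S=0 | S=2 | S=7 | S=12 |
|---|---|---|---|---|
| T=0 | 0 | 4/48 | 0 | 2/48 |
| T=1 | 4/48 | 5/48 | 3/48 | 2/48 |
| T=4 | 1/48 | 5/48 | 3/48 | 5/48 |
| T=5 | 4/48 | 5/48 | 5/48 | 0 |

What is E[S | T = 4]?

13/2

P(T = 4) = 7/24.
Σ S·P over the event = 0·(1/48) + 2·(5/48) + 7·(3/48) + 12·(5/48) = 91/48.
E[S | T = 4] = (91/48) / (7/24) = 13/2.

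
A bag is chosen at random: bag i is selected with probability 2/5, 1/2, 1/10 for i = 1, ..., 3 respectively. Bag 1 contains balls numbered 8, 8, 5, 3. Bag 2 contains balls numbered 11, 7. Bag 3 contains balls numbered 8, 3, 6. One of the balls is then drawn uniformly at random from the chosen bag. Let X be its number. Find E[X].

E[X | bag 1] = (8+8+5+3)/4 = 6.
E[X | bag 2] = (11+7)/2 = 9.
E[X | bag 3] = (8+3+6)/3 = 17/3.
E[X] = (2/5)·(6) + (1/2)·(9) + (1/10)·(17/3) = 112/15.

112/15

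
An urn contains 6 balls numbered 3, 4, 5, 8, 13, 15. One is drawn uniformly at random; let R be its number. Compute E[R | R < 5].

7/2

P(R < 5) = 1/3.
Σ over the event: 3·1/6 + 4·1/6 = 7/6.
E[R | R < 5] = (7/6) / (1/3) = 7/2.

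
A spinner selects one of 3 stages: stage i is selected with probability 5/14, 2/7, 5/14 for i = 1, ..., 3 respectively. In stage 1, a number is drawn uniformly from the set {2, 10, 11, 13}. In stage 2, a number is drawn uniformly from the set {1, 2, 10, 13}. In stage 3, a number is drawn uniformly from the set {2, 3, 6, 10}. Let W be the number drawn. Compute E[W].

E[W | stage 1] = (2+10+11+13)/4 = 9.
E[W | stage 2] = (1+2+10+13)/4 = 13/2.
E[W | stage 3] = (2+3+6+10)/4 = 21/4.
E[W] = (5/14)·(9) + (2/7)·(13/2) + (5/14)·(21/4) = 389/56.

389/56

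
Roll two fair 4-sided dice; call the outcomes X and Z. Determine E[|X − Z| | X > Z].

P(X > Z) = 3/8.
Summing |X−Z|·P(x,y) over outcomes with X > Z gives 5/8.
E[|X − Z| | X > Z] = (5/8) / (3/8) = 5/3.

5/3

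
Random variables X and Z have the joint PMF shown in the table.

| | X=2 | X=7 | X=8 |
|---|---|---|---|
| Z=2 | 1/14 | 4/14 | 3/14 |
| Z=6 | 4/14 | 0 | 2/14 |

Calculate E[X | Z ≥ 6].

4

P(Z ≥ 6) = 3/7.
Σ X·P over the event = 2·(4/14) + 8·(2/14) = 12/7.
E[X | Z ≥ 6] = (12/7) / (3/7) = 4.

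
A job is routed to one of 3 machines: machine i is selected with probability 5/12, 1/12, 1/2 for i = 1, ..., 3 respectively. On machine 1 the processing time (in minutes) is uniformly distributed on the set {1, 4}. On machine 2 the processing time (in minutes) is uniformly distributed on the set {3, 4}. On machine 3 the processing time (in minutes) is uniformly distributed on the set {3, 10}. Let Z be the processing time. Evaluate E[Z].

E[Z | machine 1] = (1+4)/2 = 5/2.
E[Z | machine 2] = (3+4)/2 = 7/2.
E[Z | machine 3] = (3+10)/2 = 13/2.
By the law of total expectation,
E[Z] = (5/12)·(5/2) + (1/12)·(7/2) + (1/2)·(13/2) = 55/12.

55/12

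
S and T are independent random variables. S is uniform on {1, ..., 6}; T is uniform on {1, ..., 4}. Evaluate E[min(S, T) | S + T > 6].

29/10

P(S + T > 6) = 5/12.
Summing min(S,T)·P(x,y) over outcomes with S + T > 6 gives 29/24.
E[min(S, T) | S + T > 6] = (29/24) / (5/12) = 29/10.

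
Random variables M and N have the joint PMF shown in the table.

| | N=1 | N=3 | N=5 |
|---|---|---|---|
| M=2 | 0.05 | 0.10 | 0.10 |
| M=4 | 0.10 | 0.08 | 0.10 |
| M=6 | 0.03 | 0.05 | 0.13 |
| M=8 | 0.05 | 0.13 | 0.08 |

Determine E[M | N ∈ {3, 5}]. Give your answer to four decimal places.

5.0390

P(N ∈ {3, 5}) = 0.77.
Σ M·P over the event = 2·(0.10) + 2·(0.10) + 4·(0.08) + 4·(0.10) + 6·(0.05) + 6·(0.13) + 8·(0.13) + 8·(0.08) = 3.88.
E[M | N ∈ {3, 5}] = (3.88) / (0.77) = 5.0390.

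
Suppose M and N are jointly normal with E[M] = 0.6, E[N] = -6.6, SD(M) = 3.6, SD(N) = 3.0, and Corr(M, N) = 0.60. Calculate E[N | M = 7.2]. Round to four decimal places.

-3.3000

E[N | M=x] = μ_N + ρ(σ_N/σ_M)(x − μ_M) for jointly normal variables.
E[N | M=7.2] = -6.6 + (0.60)·(3.0/3.6)·(7.2 − (0.6)) = -6.6 + (0.5)·(6.6) = -3.3000.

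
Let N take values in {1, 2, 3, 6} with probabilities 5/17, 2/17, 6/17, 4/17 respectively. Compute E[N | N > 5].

6

P(N > 5) = 4/17.
Σ over the event: 6·4/17 = 24/17.
E[N | N > 5] = (24/17) / (4/17) = 6.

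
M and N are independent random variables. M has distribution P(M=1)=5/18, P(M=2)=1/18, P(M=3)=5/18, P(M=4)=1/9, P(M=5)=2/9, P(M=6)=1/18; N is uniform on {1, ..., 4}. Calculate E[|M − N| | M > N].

82/37

P(M > N) = 37/72.
Summing |M−N|·P(x,y) over outcomes with M > N gives 41/36.
E[|M − N| | M > N] = (41/36) / (37/72) = 82/37.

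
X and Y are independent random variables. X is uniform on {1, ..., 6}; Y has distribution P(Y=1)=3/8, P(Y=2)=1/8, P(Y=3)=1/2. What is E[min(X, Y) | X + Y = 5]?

13/8

P(X + Y = 5) = 1/6.
Summing min(X,Y)·P(x,y) over outcomes with X + Y = 5 gives 13/48.
E[min(X, Y) | X + Y = 5] = (13/48) / (1/6) = 13/8.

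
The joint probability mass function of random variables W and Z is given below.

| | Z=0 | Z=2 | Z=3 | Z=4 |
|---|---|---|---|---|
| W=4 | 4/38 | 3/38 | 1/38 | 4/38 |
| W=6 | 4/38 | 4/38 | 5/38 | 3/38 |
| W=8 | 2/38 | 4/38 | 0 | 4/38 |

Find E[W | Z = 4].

6

P(Z = 4) = 11/38.
Σ W·P over the event = 4·(4/38) + 6·(3/38) + 8·(4/38) = 33/19.
E[W | Z = 4] = (33/19) / (11/38) = 6.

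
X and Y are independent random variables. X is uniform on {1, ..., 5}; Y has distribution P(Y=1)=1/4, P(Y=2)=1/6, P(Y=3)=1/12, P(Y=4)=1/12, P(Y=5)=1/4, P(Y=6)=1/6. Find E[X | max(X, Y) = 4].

P(max(X, Y) = 4) = 1/6.
Summing X·P(x,y) over outcomes with max(X, Y) = 4 gives 17/30.
E[X | max(X, Y) = 4] = (17/30) / (1/6) = 17/5.

17/5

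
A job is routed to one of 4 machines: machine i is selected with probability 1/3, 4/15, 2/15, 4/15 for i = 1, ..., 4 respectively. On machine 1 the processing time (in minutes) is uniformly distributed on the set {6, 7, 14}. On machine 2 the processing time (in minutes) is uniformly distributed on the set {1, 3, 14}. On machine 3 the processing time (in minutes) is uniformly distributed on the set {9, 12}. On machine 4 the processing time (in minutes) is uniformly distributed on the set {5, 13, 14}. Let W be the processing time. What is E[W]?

E[W | machine 1] = (6+7+14)/3 = 9.
E[W | machine 2] = (1+3+14)/3 = 6.
E[W | machine 3] = (9+12)/2 = 21/2.
E[W | machine 4] = (5+13+14)/3 = 32/3.
By the law of total expectation,
E[W] = (1/3)·(9) + (4/15)·(6) + (2/15)·(21/2) + (4/15)·(32/3) = 398/45.

398/45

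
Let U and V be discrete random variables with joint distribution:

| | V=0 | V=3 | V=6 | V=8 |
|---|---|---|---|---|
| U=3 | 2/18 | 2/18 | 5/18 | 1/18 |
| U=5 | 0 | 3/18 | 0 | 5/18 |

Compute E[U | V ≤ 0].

P(V ≤ 0) = 1/9.
Summing U·P(U=x,V=y) over the conditioning event gives 1/3.
E[U | V ≤ 0] = (1/3) / (1/9) = 3.

3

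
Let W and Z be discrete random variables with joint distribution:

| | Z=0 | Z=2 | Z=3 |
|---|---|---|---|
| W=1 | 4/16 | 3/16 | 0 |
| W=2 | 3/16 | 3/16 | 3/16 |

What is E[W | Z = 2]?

P(Z = 2) = 3/8.
Σ W·P over the event = 1·(3/16) + 2·(3/16) = 9/16.
E[W | Z = 2] = (9/16) / (3/8) = 3/2.

3/2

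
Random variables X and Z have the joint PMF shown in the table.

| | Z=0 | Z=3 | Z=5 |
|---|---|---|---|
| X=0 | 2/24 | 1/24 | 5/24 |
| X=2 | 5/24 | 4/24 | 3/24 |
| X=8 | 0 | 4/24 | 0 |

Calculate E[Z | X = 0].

P(X = 0) = 1/3.
Σ Z·P over the event = 0·(2/24) + 3·(1/24) + 5·(5/24) = 7/6.
E[Z | X = 0] = (7/6) / (1/3) = 7/2.

7/2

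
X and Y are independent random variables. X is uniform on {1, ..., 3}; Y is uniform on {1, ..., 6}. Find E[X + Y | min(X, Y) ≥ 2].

Outcomes with min(X, Y) ≥ 2: (2,2), (2,3), (2,4), (2,5), (2,6), (3,2), (3,3), (3,4), (3,5), (3,6), each with probability 1/18.
E[X + Y | min(X, Y) ≥ 2] = (4 + 5 + 6 + 7 + 8 + 5 + 6 + 7 + 8 + 9) / 10 = 13/2.

13/2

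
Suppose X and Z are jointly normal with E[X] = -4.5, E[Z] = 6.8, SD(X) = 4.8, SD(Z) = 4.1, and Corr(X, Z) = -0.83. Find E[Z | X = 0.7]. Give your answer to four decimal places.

3.1134

E[Z | X=x] = μ_Z + ρ(σ_Z/σ_X)(x − μ_X) for jointly normal variables.
E[Z | X=0.7] = 6.8 + (-0.83)·(4.1/4.8)·(0.7 − (-4.5)) = 6.8 + (-0.70896)·(5.2) = 3.1134.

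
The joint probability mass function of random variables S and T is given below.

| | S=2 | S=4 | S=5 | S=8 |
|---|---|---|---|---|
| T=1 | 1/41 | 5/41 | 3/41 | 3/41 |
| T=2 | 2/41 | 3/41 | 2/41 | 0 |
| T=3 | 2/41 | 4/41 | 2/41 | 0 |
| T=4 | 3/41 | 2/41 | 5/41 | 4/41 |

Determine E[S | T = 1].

P(T = 1) = 12/41.
Σ S·P over the event = 2·(1/41) + 4·(5/41) + 5·(3/41) + 8·(3/41) = 61/41.
E[S | T = 1] = (61/41) / (12/41) = 61/12.

61/12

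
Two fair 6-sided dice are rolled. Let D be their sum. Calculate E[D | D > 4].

P(D > 4) = 5/6.
Σ over the event: 5·1/9 + 6·5/36 + 7·1/6 + 8·5/36 + 9·1/9 + 10·1/12 + 11·1/18 + 12·1/36 = 58/9.
E[D | D > 4] = (58/9) / (5/6) = 116/15.

116/15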